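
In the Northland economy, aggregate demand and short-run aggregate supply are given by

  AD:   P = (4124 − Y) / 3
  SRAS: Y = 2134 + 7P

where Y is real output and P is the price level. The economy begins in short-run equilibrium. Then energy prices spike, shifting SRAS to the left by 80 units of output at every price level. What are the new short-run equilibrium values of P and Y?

P = 207, Y = 3503

This is a negative supply shock: SRAS shifts left.
New SRAS: Y = 2054 + 7P.
Set AD = SRAS: 4124 − 3P = 2054 + 7P, so 2070 = 10P and P = 207.
Y = 4124 − 3·207 = 3503.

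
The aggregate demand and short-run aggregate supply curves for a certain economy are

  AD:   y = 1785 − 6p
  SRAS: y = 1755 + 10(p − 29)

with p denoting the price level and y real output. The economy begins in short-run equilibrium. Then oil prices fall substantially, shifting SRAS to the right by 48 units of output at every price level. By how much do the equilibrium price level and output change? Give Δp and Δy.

This is a positive supply shock: SRAS shifts right.
New SRAS: y = 1513 + 10p.
Set AD = SRAS: 1785 − 6p = 1513 + 10p, so 272 = 16p and p = 17.
y = 1785 − 6·17 = 1683.
Initially p = 20, y = 1665, so Δp = -3 and Δy = +18.

Δp = -3, Δy = +18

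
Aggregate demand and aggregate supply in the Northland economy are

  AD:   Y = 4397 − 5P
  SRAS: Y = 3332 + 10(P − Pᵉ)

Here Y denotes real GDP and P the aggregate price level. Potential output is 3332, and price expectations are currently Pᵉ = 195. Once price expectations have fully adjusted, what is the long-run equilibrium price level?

Short run: with Pᵉ = 195, SRAS is Y = 1382 + 10P. Setting AD = SRAS gives 3015 = 15P, so P = 201 and Y = 4397 − 5·201 = 3392.
Output 3392 is above potential 3332, so over time expected prices rise and SRAS shifts left until Y returns to 3332.
Long run: Y = 3332 on the AD curve gives 3332 = 4397 − 5P, so P = 213.

Long-run P = 213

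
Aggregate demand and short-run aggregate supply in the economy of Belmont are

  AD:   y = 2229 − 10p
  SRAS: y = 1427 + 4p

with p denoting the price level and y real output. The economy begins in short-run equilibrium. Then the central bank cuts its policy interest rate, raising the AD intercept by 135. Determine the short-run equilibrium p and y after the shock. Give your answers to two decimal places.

p = 66.93, y = 1694.71

This is a positive demand shock: AD shifts right.
New AD: y = 2364 − 10p.
Set AD = SRAS: 2364 − 10p = 1427 + 4p, so 937 = 14p and p = 66.93.
Substituting into AD, y = 1694.71.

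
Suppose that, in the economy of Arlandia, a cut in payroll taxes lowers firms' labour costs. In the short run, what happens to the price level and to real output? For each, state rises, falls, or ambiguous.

This is a favourable supply shock: SRAS shifts right.
Moving along the downward-sloping AD curve, P falls and Y rises.

Price level: falls; output: rises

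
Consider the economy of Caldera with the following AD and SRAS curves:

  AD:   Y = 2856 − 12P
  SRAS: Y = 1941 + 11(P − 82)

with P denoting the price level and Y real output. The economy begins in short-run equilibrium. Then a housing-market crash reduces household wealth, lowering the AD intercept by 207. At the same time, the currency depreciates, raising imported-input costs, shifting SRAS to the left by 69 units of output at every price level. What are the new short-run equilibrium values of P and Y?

After both shocks: AD is Y = 2649 − 12P and SRAS is Y = 970 + 11P.
Setting them equal: 1679 = 23P, so P = 73.
Y = 2649 − 12·73 = 1773.

P = 73, Y = 1773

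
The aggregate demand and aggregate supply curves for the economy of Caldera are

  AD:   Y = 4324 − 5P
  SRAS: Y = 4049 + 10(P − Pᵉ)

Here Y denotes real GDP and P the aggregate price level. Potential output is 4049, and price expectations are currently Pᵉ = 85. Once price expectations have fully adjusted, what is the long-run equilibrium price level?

Long-run P = 55

Short run: with Pᵉ = 85, SRAS is Y = 3199 + 10P. Setting AD = SRAS gives 1125 = 15P, so P = 75 and Y = 4324 − 5·75 = 3949.
Output 3949 is below potential 4049, so over time expected prices fall and SRAS shifts right until Y returns to 4049.
Long run: Y = 4049 on the AD curve gives 4049 = 4324 − 5P, so P = 55.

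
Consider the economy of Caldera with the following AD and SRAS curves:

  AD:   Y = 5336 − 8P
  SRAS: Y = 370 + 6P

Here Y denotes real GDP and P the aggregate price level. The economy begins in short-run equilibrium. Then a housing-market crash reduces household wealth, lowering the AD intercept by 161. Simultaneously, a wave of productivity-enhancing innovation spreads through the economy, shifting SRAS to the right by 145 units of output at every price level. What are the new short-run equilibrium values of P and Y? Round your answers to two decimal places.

P = 332.86, Y = 2512.14

After both shocks: AD is Y = 5175 − 8P and SRAS is Y = 515 + 6P.
Setting them equal: 4660 = 14P, so P = 332.86.
Substituting into AD, Y = 2512.14.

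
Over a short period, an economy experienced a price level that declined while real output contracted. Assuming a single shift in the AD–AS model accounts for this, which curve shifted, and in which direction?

AD shifted left

P fell and Y fell. An AD shift moves P and Y in the same direction; an SRAS shift moves them in opposite directions.
Here P and Y moved in the same direction, so the AD curve shifted.
Since Y fell, AD shifted left.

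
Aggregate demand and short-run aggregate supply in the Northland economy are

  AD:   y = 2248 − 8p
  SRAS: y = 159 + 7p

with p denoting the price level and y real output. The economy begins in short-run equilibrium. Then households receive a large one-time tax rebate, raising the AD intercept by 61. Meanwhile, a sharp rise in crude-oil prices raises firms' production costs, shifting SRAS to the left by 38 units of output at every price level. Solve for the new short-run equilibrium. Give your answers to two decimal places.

p = 145.87, y = 1142.07

After both shocks: AD is y = 2309 − 8p and SRAS is y = 121 + 7p.
Setting them equal: 2188 = 15p, so p = 145.87.
Substituting into AD, y = 1142.07.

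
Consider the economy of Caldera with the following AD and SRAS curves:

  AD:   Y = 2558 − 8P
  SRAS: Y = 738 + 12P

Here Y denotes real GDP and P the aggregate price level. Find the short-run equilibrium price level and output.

P = 91, Y = 1830

Set AD = SRAS: 2558 − 8P = 738 + 12P, so 1820 = 20P and P = 91.
Then Y = 2558 − 8·91 = 1830.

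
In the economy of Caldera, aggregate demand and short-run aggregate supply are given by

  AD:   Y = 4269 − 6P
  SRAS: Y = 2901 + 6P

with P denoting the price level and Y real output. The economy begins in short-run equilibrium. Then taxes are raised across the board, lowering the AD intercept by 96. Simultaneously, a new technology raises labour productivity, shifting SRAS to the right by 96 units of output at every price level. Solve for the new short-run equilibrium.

P = 98, Y = 3585

After both shocks: AD is Y = 4173 − 6P and SRAS is Y = 2997 + 6P.
Setting them equal: 1176 = 12P, so P = 98.
Y = 4173 − 6·98 = 3585.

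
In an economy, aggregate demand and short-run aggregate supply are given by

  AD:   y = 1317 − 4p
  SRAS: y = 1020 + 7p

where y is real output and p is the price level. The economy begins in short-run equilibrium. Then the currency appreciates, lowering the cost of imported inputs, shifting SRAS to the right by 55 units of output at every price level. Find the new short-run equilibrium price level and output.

p = 22, y = 1229

This is a positive supply shock: SRAS shifts right.
New SRAS: y = 1075 + 7p.
Set AD = SRAS: 1317 − 4p = 1075 + 7p, so 242 = 11p and p = 22.
y = 1317 − 4·22 = 1229.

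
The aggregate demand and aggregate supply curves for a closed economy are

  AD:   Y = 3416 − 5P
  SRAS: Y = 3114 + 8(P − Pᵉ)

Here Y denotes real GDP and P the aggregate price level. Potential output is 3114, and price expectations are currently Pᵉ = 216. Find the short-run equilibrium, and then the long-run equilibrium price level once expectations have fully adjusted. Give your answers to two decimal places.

Short run: with Pᵉ = 216, SRAS is Y = 1386 + 8P. Setting AD = SRAS gives 2030 = 13P, so P = 156.15 and Y = 3416 − 5P = 2635.23.
Output 2635.23 is below potential 3114, so over time expected prices fall and SRAS shifts right until Y returns to 3114.
Long run: Y = 3114 on the AD curve gives 3114 = 3416 − 5P, so P = 60.40.

Short run: P = 156.15, Y = 2635.23. Long run: P = 60.40.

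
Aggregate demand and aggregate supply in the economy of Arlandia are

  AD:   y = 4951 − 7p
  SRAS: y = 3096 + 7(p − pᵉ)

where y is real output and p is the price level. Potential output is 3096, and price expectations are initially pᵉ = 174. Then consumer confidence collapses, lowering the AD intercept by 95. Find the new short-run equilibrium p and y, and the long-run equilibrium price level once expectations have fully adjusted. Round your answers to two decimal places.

Short run: p = 212.71, y = 3367.00. Long run: p = 251.43.

AD shifts left: new AD is y = 4856 − 7p. With pᵉ = 174, SRAS is y = 1878 + 7p.
Short run: 4856 − 7p = 1878 + 7p gives 2978 = 14p, so p = 212.71 and y = 4856 − 7p = 3367.00.
y = 3367.00 is above potential 3096; expectations adjust and SRAS shifts left until y = 3096.
Long run: on the new AD curve, 3096 = 4856 − 7p gives p = 251.43.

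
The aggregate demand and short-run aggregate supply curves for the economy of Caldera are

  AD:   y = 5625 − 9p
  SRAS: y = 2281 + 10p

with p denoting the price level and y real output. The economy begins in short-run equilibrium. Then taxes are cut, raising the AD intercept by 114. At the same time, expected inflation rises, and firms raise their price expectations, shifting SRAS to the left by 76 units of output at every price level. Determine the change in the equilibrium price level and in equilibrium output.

Δp = +10, Δy = +24

After both shocks: AD is y = 5739 − 9p and SRAS is y = 2205 + 10p.
Setting them equal: 3534 = 19p, so p = 186.
y = 5739 − 9·186 = 4065.
Initially p = 176, y = 4041, so Δp = +10 and Δy = +24.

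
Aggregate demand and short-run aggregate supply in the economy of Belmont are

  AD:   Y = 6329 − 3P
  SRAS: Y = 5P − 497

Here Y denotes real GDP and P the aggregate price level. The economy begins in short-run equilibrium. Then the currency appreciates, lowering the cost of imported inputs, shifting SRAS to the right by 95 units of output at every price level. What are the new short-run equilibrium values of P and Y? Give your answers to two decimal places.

P = 841.38, Y = 3804.88

This is a positive supply shock: SRAS shifts right.
New SRAS: Y = 5P − 402.
Set AD = SRAS: 6329 − 3P = 5P − 402, so 6731 = 8P and P = 841.38.
Substituting into AD, Y = 3804.88.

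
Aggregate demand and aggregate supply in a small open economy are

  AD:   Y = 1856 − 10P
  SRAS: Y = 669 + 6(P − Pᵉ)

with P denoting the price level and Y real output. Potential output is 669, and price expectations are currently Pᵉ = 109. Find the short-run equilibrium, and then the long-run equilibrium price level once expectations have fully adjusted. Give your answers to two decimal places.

Short run: P = 115.06, Y = 705.38. Long run: P = 118.70.

Short run: with Pᵉ = 109, SRAS is Y = 15 + 6P. Setting AD = SRAS gives 1841 = 16P, so P = 115.06 and Y = 1856 − 10P = 705.38.
Output 705.38 is above potential 669, so over time expected prices rise and SRAS shifts left until Y returns to 669.
Long run: Y = 669 on the AD curve gives 669 = 1856 − 10P, so P = 118.70.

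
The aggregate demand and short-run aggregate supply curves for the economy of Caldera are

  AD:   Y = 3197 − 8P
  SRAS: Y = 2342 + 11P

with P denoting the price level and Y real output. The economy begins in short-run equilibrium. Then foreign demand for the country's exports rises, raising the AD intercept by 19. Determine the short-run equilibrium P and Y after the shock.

P = 46, Y = 2848

This is a positive demand shock: AD shifts right.
New AD: Y = 3216 − 8P.
Set AD = SRAS: 3216 − 8P = 2342 + 11P, so 874 = 19P and P = 46.
Y = 3216 − 8·46 = 2848.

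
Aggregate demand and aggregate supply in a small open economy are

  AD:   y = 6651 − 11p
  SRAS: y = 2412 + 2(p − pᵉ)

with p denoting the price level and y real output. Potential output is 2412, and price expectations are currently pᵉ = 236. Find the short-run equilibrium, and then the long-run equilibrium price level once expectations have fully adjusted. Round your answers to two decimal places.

Short run: p = 362.38, y = 2664.77. Long run: p = 385.36.

Short run: with pᵉ = 236, SRAS is y = 1940 + 2p. Setting AD = SRAS gives 4711 = 13p, so p = 362.38 and y = 6651 − 11p = 2664.77.
Output 2664.77 is above potential 2412, so over time expected prices rise and SRAS shifts left until y returns to 2412.
Long run: y = 2412 on the AD curve gives 2412 = 6651 − 11p, so p = 385.36.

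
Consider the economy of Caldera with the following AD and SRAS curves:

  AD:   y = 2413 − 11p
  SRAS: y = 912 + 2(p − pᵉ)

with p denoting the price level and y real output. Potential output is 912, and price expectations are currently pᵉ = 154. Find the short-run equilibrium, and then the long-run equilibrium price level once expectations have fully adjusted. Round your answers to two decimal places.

Short run: with pᵉ = 154, SRAS is y = 604 + 2p. Setting AD = SRAS gives 1809 = 13p, so p = 139.15 and y = 2413 − 11p = 882.31.
Output 882.31 is below potential 912, so over time expected prices fall and SRAS shifts right until y returns to 912.
Long run: y = 912 on the AD curve gives 912 = 2413 − 11p, so p = 136.45.

Short run: p = 139.15, y = 882.31. Long run: p = 136.45.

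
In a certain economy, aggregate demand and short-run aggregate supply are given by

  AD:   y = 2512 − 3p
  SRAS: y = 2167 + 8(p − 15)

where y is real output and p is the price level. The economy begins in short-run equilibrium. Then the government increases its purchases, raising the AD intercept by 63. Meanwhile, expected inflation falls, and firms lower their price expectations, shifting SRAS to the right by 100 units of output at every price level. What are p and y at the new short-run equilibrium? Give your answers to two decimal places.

p = 38.91, y = 2458.27

After both shocks: AD is y = 2575 − 3p and SRAS is y = 2147 + 8p.
Setting them equal: 428 = 11p, so p = 38.91.
Substituting into AD, y = 2458.27.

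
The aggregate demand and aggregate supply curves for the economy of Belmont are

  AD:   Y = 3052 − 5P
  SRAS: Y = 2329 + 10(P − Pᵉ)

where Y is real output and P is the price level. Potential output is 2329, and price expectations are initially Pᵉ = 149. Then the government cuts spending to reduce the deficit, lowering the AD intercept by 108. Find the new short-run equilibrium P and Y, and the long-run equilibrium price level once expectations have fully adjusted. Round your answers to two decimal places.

AD shifts left: new AD is Y = 2944 − 5P. With Pᵉ = 149, SRAS is Y = 839 + 10P.
Short run: 2944 − 5P = 839 + 10P gives 2105 = 15P, so P = 140.33 and Y = 2944 − 5P = 2242.33.
Y = 2242.33 is below potential 2329; expectations adjust and SRAS shifts right until Y = 2329.
Long run: on the new AD curve, 2329 = 2944 − 5P gives P = 123.00.

Short run: P = 140.33, Y = 2242.33. Long run: P = 123.00.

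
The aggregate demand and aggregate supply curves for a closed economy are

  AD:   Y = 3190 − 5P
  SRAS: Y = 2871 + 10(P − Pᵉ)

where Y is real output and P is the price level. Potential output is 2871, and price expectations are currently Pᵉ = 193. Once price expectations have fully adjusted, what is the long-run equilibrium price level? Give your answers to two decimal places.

Short run: with Pᵉ = 193, SRAS is Y = 941 + 10P. Setting AD = SRAS gives 2249 = 15P, so P = 149.93 and Y = 3190 − 5P = 2440.33.
Output 2440.33 is below potential 2871, so over time expected prices fall and SRAS shifts right until Y returns to 2871.
Long run: Y = 2871 on the AD curve gives 2871 = 3190 − 5P, so P = 63.80.

Long-run P = 63.80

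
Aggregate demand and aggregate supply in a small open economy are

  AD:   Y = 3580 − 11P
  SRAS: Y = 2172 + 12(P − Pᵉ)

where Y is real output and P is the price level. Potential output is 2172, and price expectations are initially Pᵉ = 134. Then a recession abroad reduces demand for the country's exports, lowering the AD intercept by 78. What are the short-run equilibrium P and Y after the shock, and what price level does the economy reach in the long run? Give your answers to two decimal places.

AD shifts left: new AD is Y = 3502 − 11P. With Pᵉ = 134, SRAS is Y = 564 + 12P.
Short run: 3502 − 11P = 564 + 12P gives 2938 = 23P, so P = 127.74 and Y = 3502 − 11P = 2096.87.
Y = 2096.87 is below potential 2172; expectations adjust and SRAS shifts right until Y = 2172.
Long run: on the new AD curve, 2172 = 3502 − 11P gives P = 120.91.

Short run: P = 127.74, Y = 2096.87. Long run: P = 120.91.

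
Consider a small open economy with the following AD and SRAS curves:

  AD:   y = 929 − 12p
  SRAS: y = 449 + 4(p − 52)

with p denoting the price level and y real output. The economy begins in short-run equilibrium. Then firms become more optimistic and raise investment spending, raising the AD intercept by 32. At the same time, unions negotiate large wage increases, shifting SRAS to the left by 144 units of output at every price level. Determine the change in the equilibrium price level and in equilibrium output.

After both shocks: AD is y = 961 − 12p and SRAS is y = 97 + 4p.
Setting them equal: 864 = 16p, so p = 54.
y = 961 − 12·54 = 313.
Initially p = 43, y = 413, so Δp = +11 and Δy = -100.

Δp = +11, Δy = -100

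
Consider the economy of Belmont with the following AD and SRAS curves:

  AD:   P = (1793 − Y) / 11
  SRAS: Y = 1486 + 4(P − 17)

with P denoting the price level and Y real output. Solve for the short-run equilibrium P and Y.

Write SRAS as Y = 1486 + 4P − 68 = 1418 + 4P.
Rearrange AD to Y = 1793 − 11P.
Set AD = SRAS: 1793 − 11P = 1418 + 4P, so 375 = 15P and P = 25.
Then Y = 1793 − 11·25 = 1518.

P = 25, Y = 1518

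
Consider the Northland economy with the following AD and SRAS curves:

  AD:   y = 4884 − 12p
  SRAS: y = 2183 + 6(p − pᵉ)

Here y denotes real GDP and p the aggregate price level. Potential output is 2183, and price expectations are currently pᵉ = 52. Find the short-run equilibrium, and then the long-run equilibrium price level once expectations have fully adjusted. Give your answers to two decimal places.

Short run: p = 167.39, y = 2875.33. Long run: p = 225.08.

Short run: with pᵉ = 52, SRAS is y = 1871 + 6p. Setting AD = SRAS gives 3013 = 18p, so p = 167.39 and y = 4884 − 12p = 2875.33.
Output 2875.33 is above potential 2183, so over time expected prices rise and SRAS shifts left until y returns to 2183.
Long run: y = 2183 on the AD curve gives 2183 = 4884 − 12p, so p = 225.08.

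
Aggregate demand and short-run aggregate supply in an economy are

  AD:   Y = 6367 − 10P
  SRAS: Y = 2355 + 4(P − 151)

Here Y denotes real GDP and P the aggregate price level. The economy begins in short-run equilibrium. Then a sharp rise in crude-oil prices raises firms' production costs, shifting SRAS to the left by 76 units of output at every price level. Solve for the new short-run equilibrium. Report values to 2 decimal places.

This is a negative supply shock: SRAS shifts left.
New SRAS: Y = 1675 + 4P.
Set AD = SRAS: 6367 − 10P = 1675 + 4P, so 4692 = 14P and P = 335.14.
Substituting into AD, Y = 3015.57.

P = 335.14, Y = 3015.57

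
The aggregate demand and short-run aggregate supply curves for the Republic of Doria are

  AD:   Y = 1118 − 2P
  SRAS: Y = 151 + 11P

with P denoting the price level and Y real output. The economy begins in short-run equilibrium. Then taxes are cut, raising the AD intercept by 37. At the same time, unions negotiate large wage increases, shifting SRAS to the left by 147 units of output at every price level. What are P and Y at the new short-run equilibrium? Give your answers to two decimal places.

P = 88.54, Y = 977.92

After both shocks: AD is Y = 1155 − 2P and SRAS is Y = 4 + 11P.
Setting them equal: 1151 = 13P, so P = 88.54.
Substituting into AD, Y = 977.92.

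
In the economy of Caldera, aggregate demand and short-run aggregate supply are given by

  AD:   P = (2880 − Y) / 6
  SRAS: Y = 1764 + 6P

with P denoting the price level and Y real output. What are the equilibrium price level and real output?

Rearrange AD to Y = 2880 − 6P.
Set AD = SRAS: 2880 − 6P = 1764 + 6P, so 1116 = 12P and P = 93.
Then Y = 2880 − 6·93 = 2322.

P = 93, Y = 2322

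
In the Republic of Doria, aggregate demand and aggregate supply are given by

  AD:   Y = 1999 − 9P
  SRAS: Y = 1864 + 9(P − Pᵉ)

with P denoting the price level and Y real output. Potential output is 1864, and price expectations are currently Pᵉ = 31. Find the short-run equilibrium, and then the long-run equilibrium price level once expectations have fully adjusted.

Short run: with Pᵉ = 31, SRAS is Y = 1585 + 9P. Setting AD = SRAS gives 414 = 18P, so P = 23 and Y = 1999 − 9·23 = 1792.
Output 1792 is below potential 1864, so over time expected prices fall and SRAS shifts right until Y returns to 1864.
Long run: Y = 1864 on the AD curve gives 1864 = 1999 − 9P, so P = 15.

Short run: P = 23, Y = 1792. Long run: P = 15.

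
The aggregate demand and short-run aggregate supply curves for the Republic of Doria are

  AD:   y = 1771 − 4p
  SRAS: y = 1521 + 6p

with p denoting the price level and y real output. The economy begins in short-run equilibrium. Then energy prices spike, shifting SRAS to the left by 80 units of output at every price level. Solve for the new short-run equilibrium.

This is a negative supply shock: SRAS shifts left.
New SRAS: y = 1441 + 6p.
Set AD = SRAS: 1771 − 4p = 1441 + 6p, so 330 = 10p and p = 33.
y = 1771 − 4·33 = 1639.

p = 33, y = 1639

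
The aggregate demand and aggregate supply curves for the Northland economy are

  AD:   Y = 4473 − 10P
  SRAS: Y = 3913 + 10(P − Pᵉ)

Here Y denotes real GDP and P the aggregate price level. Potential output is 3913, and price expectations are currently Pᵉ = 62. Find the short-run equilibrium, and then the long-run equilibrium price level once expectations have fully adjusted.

Short run: P = 59, Y = 3883. Long run: P = 56.

Short run: with Pᵉ = 62, SRAS is Y = 3293 + 10P. Setting AD = SRAS gives 1180 = 20P, so P = 59 and Y = 4473 − 10·59 = 3883.
Output 3883 is below potential 3913, so over time expected prices fall and SRAS shifts right until Y returns to 3913.
Long run: Y = 3913 on the AD curve gives 3913 = 4473 − 10P, so P = 56.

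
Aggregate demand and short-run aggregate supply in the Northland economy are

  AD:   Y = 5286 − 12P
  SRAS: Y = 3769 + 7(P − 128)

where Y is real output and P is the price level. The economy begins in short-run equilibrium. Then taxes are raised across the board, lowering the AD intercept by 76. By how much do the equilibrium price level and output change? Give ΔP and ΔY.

ΔP = -4, ΔY = -28

This is a negative demand shock: AD shifts left.
New AD: Y = 5210 − 12P.
SRAS can be written Y = 2873 + 7P.
Set AD = SRAS: 5210 − 12P = 2873 + 7P, so 2337 = 19P and P = 123.
Y = 5210 − 12·123 = 3734.
Initially P = 127, Y = 3762, so ΔP = -4 and ΔY = -28.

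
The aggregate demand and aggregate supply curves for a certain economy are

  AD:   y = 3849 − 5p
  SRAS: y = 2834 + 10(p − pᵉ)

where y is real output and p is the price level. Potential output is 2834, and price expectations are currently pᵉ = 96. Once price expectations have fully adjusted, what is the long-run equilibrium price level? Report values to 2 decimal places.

Long-run p = 203.00

Short run: with pᵉ = 96, SRAS is y = 1874 + 10p. Setting AD = SRAS gives 1975 = 15p, so p = 131.67 and y = 3849 − 5p = 3190.67.
Output 3190.67 is above potential 2834, so over time expected prices rise and SRAS shifts left until y returns to 2834.
Long run: y = 2834 on the AD curve gives 2834 = 3849 − 5p, so p = 203.00.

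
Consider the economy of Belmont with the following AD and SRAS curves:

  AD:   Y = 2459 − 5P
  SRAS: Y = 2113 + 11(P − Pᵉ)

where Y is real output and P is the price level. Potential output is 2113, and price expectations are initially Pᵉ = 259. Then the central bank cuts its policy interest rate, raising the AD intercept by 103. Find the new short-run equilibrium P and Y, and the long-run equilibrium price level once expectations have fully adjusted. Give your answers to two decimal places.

AD shifts right: new AD is Y = 2562 − 5P. With Pᵉ = 259, SRAS is Y = 11P − 736.
Short run: 2562 − 5P = 11P − 736 gives 3298 = 16P, so P = 206.13 and Y = 2562 − 5P = 1531.38.
Y = 1531.38 is below potential 2113; expectations adjust and SRAS shifts right until Y = 2113.
Long run: on the new AD curve, 2113 = 2562 − 5P gives P = 89.80.

Short run: P = 206.13, Y = 1531.38. Long run: P = 89.80.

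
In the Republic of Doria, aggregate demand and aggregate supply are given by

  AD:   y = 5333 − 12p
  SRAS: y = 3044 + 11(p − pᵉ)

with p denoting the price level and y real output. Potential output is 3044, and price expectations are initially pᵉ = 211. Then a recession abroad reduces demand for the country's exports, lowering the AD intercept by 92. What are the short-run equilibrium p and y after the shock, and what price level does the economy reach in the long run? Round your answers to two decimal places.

Short run: p = 196.43, y = 2883.78. Long run: p = 183.08.

AD shifts left: new AD is y = 5241 − 12p. With pᵉ = 211, SRAS is y = 723 + 11p.
Short run: 5241 − 12p = 723 + 11p gives 4518 = 23p, so p = 196.43 and y = 5241 − 12p = 2883.78.
y = 2883.78 is below potential 3044; expectations adjust and SRAS shifts right until y = 3044.
Long run: on the new AD curve, 3044 = 5241 − 12p gives p = 183.08.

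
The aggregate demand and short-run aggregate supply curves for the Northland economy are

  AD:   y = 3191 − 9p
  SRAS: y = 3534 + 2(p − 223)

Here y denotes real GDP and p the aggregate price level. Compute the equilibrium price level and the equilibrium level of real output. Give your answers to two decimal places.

p = 9.36, y = 3106.73

Write SRAS as y = 3534 + 2p − 446 = 3088 + 2p.
Set AD = SRAS: 3191 − 9p = 3088 + 2p, so 103 = 11p and p = 9.36.
Substituting into AD, y = 3191 − 9p = 3106.73.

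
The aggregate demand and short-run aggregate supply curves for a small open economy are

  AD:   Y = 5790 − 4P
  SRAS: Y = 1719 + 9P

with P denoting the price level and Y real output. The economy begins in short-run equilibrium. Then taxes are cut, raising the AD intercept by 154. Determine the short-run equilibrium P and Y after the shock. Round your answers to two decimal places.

This is a positive demand shock: AD shifts right.
New AD: Y = 5944 − 4P.
Set AD = SRAS: 5944 − 4P = 1719 + 9P, so 4225 = 13P and P = 325.00.
Substituting into AD, Y = 4644.00.

P = 325.00, Y = 4644.00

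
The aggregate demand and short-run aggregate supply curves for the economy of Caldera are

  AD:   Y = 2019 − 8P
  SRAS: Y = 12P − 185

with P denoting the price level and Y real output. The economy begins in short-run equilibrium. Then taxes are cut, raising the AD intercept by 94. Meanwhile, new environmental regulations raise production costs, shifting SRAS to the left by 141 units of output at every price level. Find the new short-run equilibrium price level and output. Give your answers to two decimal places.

P = 121.95, Y = 1137.40

After both shocks: AD is Y = 2113 − 8P and SRAS is Y = 12P − 326.
Setting them equal: 2439 = 20P, so P = 121.95.
Substituting into AD, Y = 1137.40.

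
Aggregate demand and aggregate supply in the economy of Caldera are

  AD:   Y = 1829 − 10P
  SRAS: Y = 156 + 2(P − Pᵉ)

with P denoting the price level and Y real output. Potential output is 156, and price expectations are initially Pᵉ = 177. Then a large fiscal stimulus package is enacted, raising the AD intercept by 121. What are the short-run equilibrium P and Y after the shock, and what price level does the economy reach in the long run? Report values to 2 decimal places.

AD shifts right: new AD is Y = 1950 − 10P. With Pᵉ = 177, SRAS is Y = 2P − 198.
Short run: 1950 − 10P = 2P − 198 gives 2148 = 12P, so P = 179.00 and Y = 1950 − 10P = 160.00.
Y = 160.00 is above potential 156; expectations adjust and SRAS shifts left until Y = 156.
Long run: on the new AD curve, 156 = 1950 − 10P gives P = 179.40.

Short run: P = 179.00, Y = 160.00. Long run: P = 179.40.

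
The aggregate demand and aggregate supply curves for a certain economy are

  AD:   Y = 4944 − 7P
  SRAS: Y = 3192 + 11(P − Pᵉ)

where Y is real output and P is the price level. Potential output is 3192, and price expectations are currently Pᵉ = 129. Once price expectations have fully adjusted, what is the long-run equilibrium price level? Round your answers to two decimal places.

Short run: with Pᵉ = 129, SRAS is Y = 1773 + 11P. Setting AD = SRAS gives 3171 = 18P, so P = 176.17 and Y = 4944 − 7P = 3710.83.
Output 3710.83 is above potential 3192, so over time expected prices rise and SRAS shifts left until Y returns to 3192.
Long run: Y = 3192 on the AD curve gives 3192 = 4944 − 7P, so P = 250.29.

Long-run P = 250.29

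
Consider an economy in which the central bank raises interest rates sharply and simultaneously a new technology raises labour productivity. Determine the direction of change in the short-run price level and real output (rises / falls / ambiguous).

Price level: falls; output: ambiguous

The first event is a negative demand shock: AD shifts left, which by itself pushes P down and Y down.
The second is a favourable supply shock: SRAS shifts right, which by itself pushes P down and Y up.
Both shocks push P down, so P falls. The two shocks push Y in opposite directions, so the effect on Y is ambiguous.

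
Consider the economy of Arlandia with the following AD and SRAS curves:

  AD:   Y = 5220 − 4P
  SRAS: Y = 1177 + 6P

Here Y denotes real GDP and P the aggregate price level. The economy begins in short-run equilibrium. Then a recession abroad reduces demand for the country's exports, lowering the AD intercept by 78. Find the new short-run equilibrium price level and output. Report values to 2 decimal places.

P = 396.50, Y = 3556.00

This is a negative demand shock: AD shifts left.
New AD: Y = 5142 − 4P.
Set AD = SRAS: 5142 − 4P = 1177 + 6P, so 3965 = 10P and P = 396.50.
Substituting into AD, Y = 3556.00.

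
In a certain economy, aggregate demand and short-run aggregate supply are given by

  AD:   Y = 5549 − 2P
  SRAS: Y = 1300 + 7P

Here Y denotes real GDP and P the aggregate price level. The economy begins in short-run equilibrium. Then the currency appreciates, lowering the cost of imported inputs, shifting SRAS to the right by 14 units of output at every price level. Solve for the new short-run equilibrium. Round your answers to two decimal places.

This is a positive supply shock: SRAS shifts right.
New SRAS: Y = 1314 + 7P.
Set AD = SRAS: 5549 − 2P = 1314 + 7P, so 4235 = 9P and P = 470.56.
Substituting into AD, Y = 4607.89.

P = 470.56, Y = 4607.89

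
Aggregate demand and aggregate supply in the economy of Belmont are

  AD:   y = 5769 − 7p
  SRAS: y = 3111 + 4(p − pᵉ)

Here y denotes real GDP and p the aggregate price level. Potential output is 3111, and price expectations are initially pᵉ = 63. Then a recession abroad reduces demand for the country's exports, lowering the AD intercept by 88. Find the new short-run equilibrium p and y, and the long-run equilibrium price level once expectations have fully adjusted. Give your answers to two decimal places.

Short run: p = 256.55, y = 3885.18. Long run: p = 367.14.

AD shifts left: new AD is y = 5681 − 7p. With pᵉ = 63, SRAS is y = 2859 + 4p.
Short run: 5681 − 7p = 2859 + 4p gives 2822 = 11p, so p = 256.55 and y = 5681 − 7p = 3885.18.
y = 3885.18 is above potential 3111; expectations adjust and SRAS shifts left until y = 3111.
Long run: on the new AD curve, 3111 = 5681 − 7p gives p = 367.14.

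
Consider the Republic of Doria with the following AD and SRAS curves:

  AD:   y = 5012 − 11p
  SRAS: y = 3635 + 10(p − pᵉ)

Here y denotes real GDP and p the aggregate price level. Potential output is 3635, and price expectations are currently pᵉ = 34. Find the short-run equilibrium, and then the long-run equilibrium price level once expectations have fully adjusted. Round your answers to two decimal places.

Short run: with pᵉ = 34, SRAS is y = 3295 + 10p. Setting AD = SRAS gives 1717 = 21p, so p = 81.76 and y = 5012 − 11p = 4112.62.
Output 4112.62 is above potential 3635, so over time expected prices rise and SRAS shifts left until y returns to 3635.
Long run: y = 3635 on the AD curve gives 3635 = 5012 − 11p, so p = 125.18.

Short run: p = 81.76, y = 4112.62. Long run: p = 125.18.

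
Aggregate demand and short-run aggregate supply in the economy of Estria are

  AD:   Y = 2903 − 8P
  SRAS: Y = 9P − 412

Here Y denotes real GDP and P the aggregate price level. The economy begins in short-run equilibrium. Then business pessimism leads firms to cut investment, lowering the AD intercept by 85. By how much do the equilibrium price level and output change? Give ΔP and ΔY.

ΔP = -5, ΔY = -45

This is a negative demand shock: AD shifts left.
New AD: Y = 2818 − 8P.
Set AD = SRAS: 2818 − 8P = 9P − 412, so 3230 = 17P and P = 190.
Y = 2818 − 8·190 = 1298.
Initially P = 195, Y = 1343, so ΔP = -5 and ΔY = -45.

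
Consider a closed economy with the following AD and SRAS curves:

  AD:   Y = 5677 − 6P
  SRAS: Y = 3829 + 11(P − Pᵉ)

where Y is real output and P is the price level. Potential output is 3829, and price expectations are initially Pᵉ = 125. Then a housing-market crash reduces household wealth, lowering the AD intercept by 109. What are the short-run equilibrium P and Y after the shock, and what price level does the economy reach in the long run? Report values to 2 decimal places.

Short run: P = 183.18, Y = 4468.94. Long run: P = 289.83.

AD shifts left: new AD is Y = 5568 − 6P. With Pᵉ = 125, SRAS is Y = 2454 + 11P.
Short run: 5568 − 6P = 2454 + 11P gives 3114 = 17P, so P = 183.18 and Y = 5568 − 6P = 4468.94.
Y = 4468.94 is above potential 3829; expectations adjust and SRAS shifts left until Y = 3829.
Long run: on the new AD curve, 3829 = 5568 − 6P gives P = 289.83.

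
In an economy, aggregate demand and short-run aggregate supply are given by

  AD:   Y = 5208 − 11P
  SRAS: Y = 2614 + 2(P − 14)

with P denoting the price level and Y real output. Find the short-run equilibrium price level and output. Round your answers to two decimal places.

Write SRAS as Y = 2614 + 2P − 28 = 2586 + 2P.
Set AD = SRAS: 5208 − 11P = 2586 + 2P, so 2622 = 13P and P = 201.69.
Substituting into AD, Y = 5208 − 11P = 2989.38.

P = 201.69, Y = 2989.38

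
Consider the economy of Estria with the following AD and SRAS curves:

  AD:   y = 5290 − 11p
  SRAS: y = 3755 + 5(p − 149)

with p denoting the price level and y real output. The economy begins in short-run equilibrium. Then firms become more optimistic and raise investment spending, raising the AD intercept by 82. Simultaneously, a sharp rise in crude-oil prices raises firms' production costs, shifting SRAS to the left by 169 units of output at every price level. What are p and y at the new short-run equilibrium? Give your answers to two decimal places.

After both shocks: AD is y = 5372 − 11p and SRAS is y = 2841 + 5p.
Setting them equal: 2531 = 16p, so p = 158.19.
Substituting into AD, y = 3631.94.

p = 158.19, y = 3631.94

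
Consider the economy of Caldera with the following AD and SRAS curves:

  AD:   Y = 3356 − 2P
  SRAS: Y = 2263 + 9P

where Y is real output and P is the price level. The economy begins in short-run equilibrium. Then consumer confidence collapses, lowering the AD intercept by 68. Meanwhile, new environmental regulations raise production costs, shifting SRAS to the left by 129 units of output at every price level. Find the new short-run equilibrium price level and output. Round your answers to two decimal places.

After both shocks: AD is Y = 3288 − 2P and SRAS is Y = 2134 + 9P.
Setting them equal: 1154 = 11P, so P = 104.91.
Substituting into AD, Y = 3078.18.

P = 104.91, Y = 3078.18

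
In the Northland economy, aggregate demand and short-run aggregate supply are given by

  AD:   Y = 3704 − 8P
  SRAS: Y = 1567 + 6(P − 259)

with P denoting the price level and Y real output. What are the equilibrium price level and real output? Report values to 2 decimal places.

Write SRAS as Y = 1567 + 6P − 1554 = 13 + 6P.
Set AD = SRAS: 3704 − 8P = 13 + 6P, so 3691 = 14P and P = 263.64.
Substituting into AD, Y = 3704 − 8P = 1594.86.

P = 263.64, Y = 1594.86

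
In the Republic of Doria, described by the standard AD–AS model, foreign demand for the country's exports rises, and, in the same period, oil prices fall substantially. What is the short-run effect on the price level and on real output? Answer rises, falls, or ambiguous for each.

Price level: ambiguous; output: rises

The first event is a positive demand shock: AD shifts right, which by itself pushes P up and Y up.
The second is a favourable supply shock: SRAS shifts right, which by itself pushes P down and Y up.
The two shocks push P in opposite directions, so the effect on P is ambiguous. Both shocks push Y up, so Y rises.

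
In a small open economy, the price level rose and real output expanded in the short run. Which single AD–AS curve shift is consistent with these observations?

P rose and Y rose. An AD shift moves P and Y in the same direction; an SRAS shift moves them in opposite directions.
Here P and Y moved in the same direction, so the AD curve shifted.
Since Y rose, AD shifted right.

AD shifted right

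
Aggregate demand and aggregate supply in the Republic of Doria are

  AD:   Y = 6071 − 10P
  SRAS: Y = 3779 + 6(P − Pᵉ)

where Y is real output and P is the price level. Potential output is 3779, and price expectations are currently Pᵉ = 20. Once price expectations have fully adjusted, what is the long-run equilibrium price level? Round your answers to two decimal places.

Short run: with Pᵉ = 20, SRAS is Y = 3659 + 6P. Setting AD = SRAS gives 2412 = 16P, so P = 150.75 and Y = 6071 − 10P = 4563.50.
Output 4563.50 is above potential 3779, so over time expected prices rise and SRAS shifts left until Y returns to 3779.
Long run: Y = 3779 on the AD curve gives 3779 = 6071 − 10P, so P = 229.20.

Long-run P = 229.20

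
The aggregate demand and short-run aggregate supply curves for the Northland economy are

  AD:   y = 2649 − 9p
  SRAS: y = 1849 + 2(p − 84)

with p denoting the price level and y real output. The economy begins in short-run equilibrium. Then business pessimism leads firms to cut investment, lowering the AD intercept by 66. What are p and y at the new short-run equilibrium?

This is a negative demand shock: AD shifts left.
New AD: y = 2583 − 9p.
SRAS can be written y = 1681 + 2p.
Set AD = SRAS: 2583 − 9p = 1681 + 2p, so 902 = 11p and p = 82.
y = 2583 − 9·82 = 1845.

p = 82, y = 1845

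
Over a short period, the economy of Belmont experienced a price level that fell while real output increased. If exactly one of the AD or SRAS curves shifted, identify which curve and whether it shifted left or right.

SRAS shifted right

P fell and Y rose. An AD shift moves P and Y in the same direction; an SRAS shift moves them in opposite directions.
Here P and Y moved in opposite directions, so the SRAS curve shifted.
Since Y rose, SRAS shifted right.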